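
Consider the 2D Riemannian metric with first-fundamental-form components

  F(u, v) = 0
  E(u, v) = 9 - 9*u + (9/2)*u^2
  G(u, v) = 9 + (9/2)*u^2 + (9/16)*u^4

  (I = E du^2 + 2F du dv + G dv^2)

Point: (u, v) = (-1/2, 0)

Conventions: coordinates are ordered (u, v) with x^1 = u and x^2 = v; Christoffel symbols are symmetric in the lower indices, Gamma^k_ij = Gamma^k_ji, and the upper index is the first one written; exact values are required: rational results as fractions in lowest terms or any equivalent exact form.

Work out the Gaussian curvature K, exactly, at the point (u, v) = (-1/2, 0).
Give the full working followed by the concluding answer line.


E = 117/8, F = 0, G = 2601/256, EG - F^2 = 304317/2048 at the point
E_u = -27/2, E_v = 0, F_u = 0, F_v = 0, G_u = -153/32, G_v = 0
E_vv = 0, F_uv = 0, G_uu = 171/16
The intrinsic route: Brioschi's K = (det M1 - det M2)/(EG - F^2)^2.
M1 = [[-E_vv/2 + F_uv - G_uu/2, E_u/2, F_u - E_v/2], [F_v - G_u/2, E, F], [G_v/2, F, G]] = [[-171/32, -27/4, 0], [153/64, 117/8, 0], [0, 0, 2601/256]]; det M1 = -10323369/16384
M2 = [[0, E_v/2, G_u/2], [E_v/2, E, F], [G_u/2, F, G]] = [[0, 0, -153/64], [0, 117/8, 0], [-153/64, 0, 2601/256]]; det M2 = -2738853/32768
det M1 - det M2 = -17907885/32768; K = -17907885/32768 / (304317/2048)^2 = -640/25857

Answer: K = -640/25857


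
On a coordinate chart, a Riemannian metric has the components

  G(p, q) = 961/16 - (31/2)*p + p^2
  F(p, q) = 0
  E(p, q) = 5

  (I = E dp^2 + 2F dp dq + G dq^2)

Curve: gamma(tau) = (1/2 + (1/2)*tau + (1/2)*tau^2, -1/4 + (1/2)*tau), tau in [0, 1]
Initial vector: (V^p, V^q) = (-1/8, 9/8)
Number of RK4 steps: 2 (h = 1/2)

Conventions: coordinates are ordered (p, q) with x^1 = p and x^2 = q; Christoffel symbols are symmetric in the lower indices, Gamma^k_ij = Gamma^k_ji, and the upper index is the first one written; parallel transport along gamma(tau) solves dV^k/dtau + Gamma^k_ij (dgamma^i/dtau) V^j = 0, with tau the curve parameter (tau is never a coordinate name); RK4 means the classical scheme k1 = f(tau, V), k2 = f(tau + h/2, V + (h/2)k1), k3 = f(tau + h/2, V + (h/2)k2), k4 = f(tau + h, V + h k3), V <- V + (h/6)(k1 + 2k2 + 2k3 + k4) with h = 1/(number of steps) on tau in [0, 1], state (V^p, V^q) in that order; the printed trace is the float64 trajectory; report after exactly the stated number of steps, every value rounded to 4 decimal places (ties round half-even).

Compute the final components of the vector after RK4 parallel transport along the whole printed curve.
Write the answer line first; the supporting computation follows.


Answer: V^p = -0.9307, V^q = 1.2626

gamma'(tau) = (1/2 + tau, 1/2); f(tau, V)^k = -Gamma^k_ij(gamma(tau)) gamma'^i(tau) V^j; h = 1/2; intermediate values shown to 6 dp
curve data and Christoffel symbols at the stage parameters:
  tau = 0.000000: gamma = (0.500000, -0.250000), gamma' = (0.500000, 0.500000); Gamma_ppp = 0.000000, Gamma_ppq = 0.000000, Gamma_pqq = 1.450000, Gamma_qpp = 0.000000, Gamma_qpq = -0.137931, Gamma_qqq = 0.000000
  tau = 0.250000: gamma = (0.656250, -0.125000), gamma' = (0.750000, 0.500000); Gamma_ppp = 0.000000, Gamma_ppq = 0.000000, Gamma_pqq = 1.418750, Gamma_qpp = 0.000000, Gamma_qpq = -0.140969, Gamma_qqq = 0.000000
  tau = 0.500000: gamma = (0.875000, 0.000000), gamma' = (1.000000, 0.500000); Gamma_ppp = 0.000000, Gamma_ppq = 0.000000, Gamma_pqq = 1.375000, Gamma_qpp = 0.000000, Gamma_qpq = -0.145455, Gamma_qqq = 0.000000
  tau = 0.750000: gamma = (1.156250, 0.125000), gamma' = (1.250000, 0.500000); Gamma_ppp = 0.000000, Gamma_ppq = 0.000000, Gamma_pqq = 1.318750, Gamma_qpp = 0.000000, Gamma_qpq = -0.151659, Gamma_qqq = 0.000000
  tau = 1.000000: gamma = (1.500000, 0.250000), gamma' = (1.500000, 0.500000); Gamma_ppp = 0.000000, Gamma_ppq = 0.000000, Gamma_pqq = 1.250000, Gamma_qpp = 0.000000, Gamma_qpq = -0.160000, Gamma_qqq = 0.000000
step 0: V^p = -0.1250, V^q = 1.1250
step 1: k1 = (-0.815625, 0.068966), k2 = (-0.810277, 0.097583), k3 = (-0.815353, 0.098433), k4 = (-0.807274, 0.132055); V <- V + (h/6)(k1 + 2k2 + 2k3 + k4): V^p = -0.5312, V^q = 1.1744
step 2: k1 = (-0.807414, 0.132194), k2 = (-0.796175, 0.173319), k3 = (-0.802954, 0.175481), k4 = (-0.788851, 0.228306); V <- V + (h/6)(k1 + 2k2 + 2k3 + k4): V^p = -0.9307, V^q = 1.2626


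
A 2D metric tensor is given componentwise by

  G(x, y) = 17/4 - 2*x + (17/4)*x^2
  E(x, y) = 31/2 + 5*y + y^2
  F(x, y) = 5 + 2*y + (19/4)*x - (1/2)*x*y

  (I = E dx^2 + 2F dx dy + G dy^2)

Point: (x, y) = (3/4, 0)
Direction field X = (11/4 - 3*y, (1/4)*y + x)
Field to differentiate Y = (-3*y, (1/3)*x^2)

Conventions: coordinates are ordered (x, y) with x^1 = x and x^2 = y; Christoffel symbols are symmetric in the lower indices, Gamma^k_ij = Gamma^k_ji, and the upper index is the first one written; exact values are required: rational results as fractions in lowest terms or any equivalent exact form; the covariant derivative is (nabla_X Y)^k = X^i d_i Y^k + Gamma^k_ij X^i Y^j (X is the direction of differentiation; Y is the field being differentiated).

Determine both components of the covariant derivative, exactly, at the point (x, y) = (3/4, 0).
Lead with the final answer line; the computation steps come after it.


Answer: (nabla_X Y)^x = -387871/139008, (nabla_X Y)^y = 86683/34752

E = 31/2, F = 137/16, G = 329/64 at the point
E_x = 0, E_y = 5, F_x = 19/4, F_y = 13/8, G_x = 35/8, G_y = 0
EG - F^2 = 1629/256;  g^inv = (256/1629) * [[329/64, -137/16], [-137/16, 31/2]]
first-kind symbols [ij,l] = (1/2)(d_i g_jl + d_j g_il - d_l g_ij): [xx,x] = E_x/2 = 0, [xx,y] = F_x - E_y/2 = 9/4, [xy,x] = E_y/2 = 5/2, [xy,y] = G_x/2 = 35/16, [yy,x] = F_y - G_x/2 = -9/16, [yy,y] = G_y/2 = 0
Gamma^x_ij = (G*[ij,x] - F*[ij,y])/(EG - F^2), Gamma^y_ij = (E*[ij,y] - F*[ij,x])/(EG - F^2)
Gamma_xxx = -548/181, Gamma_xxy = -1505/1629, Gamma_xyy = -329/724, Gamma_yxx = 992/181, Gamma_yxy = 3200/1629, Gamma_yyy = 137/181
X = (11/4, 3/4), Y = (0, 3/16) at the point


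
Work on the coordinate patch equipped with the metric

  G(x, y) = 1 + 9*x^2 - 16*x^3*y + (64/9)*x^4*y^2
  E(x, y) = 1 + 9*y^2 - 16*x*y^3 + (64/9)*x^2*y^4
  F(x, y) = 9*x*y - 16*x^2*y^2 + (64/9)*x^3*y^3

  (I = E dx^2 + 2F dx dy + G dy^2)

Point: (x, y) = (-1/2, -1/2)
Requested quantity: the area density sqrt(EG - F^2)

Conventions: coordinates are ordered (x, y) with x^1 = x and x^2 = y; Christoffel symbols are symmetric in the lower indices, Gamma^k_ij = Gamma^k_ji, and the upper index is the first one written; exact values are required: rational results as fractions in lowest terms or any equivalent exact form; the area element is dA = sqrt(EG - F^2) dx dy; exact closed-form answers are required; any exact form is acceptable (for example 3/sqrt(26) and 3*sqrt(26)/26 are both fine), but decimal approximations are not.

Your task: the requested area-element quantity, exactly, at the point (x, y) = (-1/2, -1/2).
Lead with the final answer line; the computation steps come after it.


Answer: sqrt(EG - F^2) = sqrt(134)/6

E = 85/36, F = 49/36, G = 85/36; EG - F^2 = 67/18


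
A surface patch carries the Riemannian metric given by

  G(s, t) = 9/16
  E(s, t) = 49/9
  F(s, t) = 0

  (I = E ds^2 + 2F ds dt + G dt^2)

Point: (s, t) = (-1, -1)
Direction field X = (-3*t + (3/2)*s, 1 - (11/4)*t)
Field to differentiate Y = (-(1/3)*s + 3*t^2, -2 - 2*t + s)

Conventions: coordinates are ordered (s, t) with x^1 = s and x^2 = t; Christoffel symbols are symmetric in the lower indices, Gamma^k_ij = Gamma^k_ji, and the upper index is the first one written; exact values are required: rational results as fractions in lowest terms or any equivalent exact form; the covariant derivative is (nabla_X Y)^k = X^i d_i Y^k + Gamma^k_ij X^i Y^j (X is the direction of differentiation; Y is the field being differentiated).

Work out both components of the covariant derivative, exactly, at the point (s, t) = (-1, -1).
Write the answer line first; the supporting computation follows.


Answer: (nabla_X Y)^s = -23, (nabla_X Y)^t = -6

E = 49/9, F = 0, G = 9/16 at the point
E_s = 0, E_t = 0, F_s = 0, F_t = 0, G_s = 0, G_t = 0
EG - F^2 = 49/16;  g^inv = (16/49) * [[9/16, 0], [0, 49/9]]
first-kind symbols [ij,l] = (1/2)(d_i g_jl + d_j g_il - d_l g_ij): [ss,s] = E_s/2 = 0, [ss,t] = F_s - E_t/2 = 0, [st,s] = E_t/2 = 0, [st,t] = G_s/2 = 0, [tt,s] = F_t - G_s/2 = 0, [tt,t] = G_t/2 = 0
Gamma^s_ij = (G*[ij,s] - F*[ij,t])/(EG - F^2), Gamma^t_ij = (E*[ij,t] - F*[ij,s])/(EG - F^2)
Gamma_sss = 0, Gamma_sst = 0, Gamma_stt = 0, Gamma_tss = 0, Gamma_tst = 0, Gamma_ttt = 0
X = (3/2, 15/4), Y = (10/3, -1) at the point


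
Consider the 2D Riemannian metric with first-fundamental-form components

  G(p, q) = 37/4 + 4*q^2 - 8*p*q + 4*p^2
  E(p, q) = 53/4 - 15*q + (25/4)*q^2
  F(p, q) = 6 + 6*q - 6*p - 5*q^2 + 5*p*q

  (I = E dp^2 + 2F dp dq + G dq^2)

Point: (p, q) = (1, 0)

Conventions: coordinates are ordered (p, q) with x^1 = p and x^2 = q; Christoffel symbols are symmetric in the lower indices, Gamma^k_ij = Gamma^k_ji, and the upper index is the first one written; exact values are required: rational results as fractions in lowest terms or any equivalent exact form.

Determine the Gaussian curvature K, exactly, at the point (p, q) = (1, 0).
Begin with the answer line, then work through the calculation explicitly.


Answer: K = 556/148877

E = 53/4, F = 0, G = 53/4, EG - F^2 = 2809/16 at the point
E_p = 0, E_q = -15, F_p = -6, F_q = 11, G_p = 8, G_q = -8
E_qq = 25/2, F_pq = 5, G_pp = 8
Apply the Brioschi formula K = (det M1 - det M2)/(EG - F^2)^2 over the derivative matrices of E, F, G.
M1 = [[-E_qq/2 + F_pq - G_pp/2, E_p/2, F_p - E_q/2], [F_q - G_p/2, E, F], [G_q/2, F, G]] = [[-21/4, 0, 3/2], [7, 53/4, 0], [-4, 0, 53/4]]; det M1 = -53901/64
M2 = [[0, E_q/2, G_p/2], [E_q/2, E, F], [G_p/2, F, G]] = [[0, -15/2, 4], [-15/2, 53/4, 0], [4, 0, 53/4]]; det M2 = -15317/16
det M1 - det M2 = 7367/64; K = 7367/64 / (2809/16)^2 = 556/148877


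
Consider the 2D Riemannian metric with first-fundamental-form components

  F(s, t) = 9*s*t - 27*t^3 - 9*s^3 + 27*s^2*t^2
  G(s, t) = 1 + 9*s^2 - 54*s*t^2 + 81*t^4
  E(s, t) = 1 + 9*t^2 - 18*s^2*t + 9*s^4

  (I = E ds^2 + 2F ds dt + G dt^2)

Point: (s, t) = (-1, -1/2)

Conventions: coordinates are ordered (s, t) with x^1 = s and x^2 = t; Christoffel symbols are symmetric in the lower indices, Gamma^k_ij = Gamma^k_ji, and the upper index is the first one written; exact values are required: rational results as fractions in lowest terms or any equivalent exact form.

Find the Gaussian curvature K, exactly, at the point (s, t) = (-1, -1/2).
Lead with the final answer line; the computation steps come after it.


Answer: K = 11520/609961

E = 85/4, F = 189/8, G = 457/16, EG - F^2 = 781/16 at the point
E_s = -54, E_t = -27, F_s = -45, F_t = -225/4, G_s = -63/2, G_t = -189/2
E_tt = 18, F_st = 63, G_ss = 18
Brioschi: K = (det M1 - det M2) / (EG - F^2)^2 with the standard first/second-derivative matrices M1, M2.
M1 = [[-E_tt/2 + F_st - G_ss/2, E_s/2, F_s - E_t/2], [F_t - G_s/2, E, F], [G_t/2, F, G]] = [[45, -27, -63/2], [-81/2, 85/4, 189/8], [-189/4, 189/8, 457/16]]; det M1 = -6165/16
M2 = [[0, E_t/2, G_s/2], [E_t/2, E, F], [G_s/2, F, G]] = [[0, -27/2, -63/4], [-27/2, 85/4, 189/8], [-63/4, 189/8, 457/16]]; det M2 = -6885/16
det M1 - det M2 = 45; K = 45 / (781/16)^2 = 11520/609961


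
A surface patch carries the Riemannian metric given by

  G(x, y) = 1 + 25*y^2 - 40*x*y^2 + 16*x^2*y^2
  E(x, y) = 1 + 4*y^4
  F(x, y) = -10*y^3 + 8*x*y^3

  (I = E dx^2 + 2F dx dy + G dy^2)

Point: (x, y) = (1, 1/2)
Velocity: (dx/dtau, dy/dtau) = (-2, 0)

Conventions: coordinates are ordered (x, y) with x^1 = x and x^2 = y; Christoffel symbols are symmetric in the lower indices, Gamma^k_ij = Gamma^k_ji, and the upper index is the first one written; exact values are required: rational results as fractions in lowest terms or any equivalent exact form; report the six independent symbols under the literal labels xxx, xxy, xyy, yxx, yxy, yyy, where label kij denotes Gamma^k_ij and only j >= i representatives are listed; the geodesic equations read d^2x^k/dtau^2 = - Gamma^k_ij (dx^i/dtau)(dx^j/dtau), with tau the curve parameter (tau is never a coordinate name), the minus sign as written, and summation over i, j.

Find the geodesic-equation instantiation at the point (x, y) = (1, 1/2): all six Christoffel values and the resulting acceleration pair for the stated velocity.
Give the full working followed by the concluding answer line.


E = 5/4, F = -1/4, G = 5/4 at the point
E_x = 0, E_y = 2, F_x = 1, F_y = -3/2, G_x = -2, G_y = 1
EG - F^2 = 3/2;  g^inv = (2/3) * [[5/4, 1/4], [1/4, 5/4]]
first-kind symbols [ij,l] = (1/2)(d_i g_jl + d_j g_il - d_l g_ij): [xx,x] = E_x/2 = 0, [xx,y] = F_x - E_y/2 = 0, [xy,x] = E_y/2 = 1, [xy,y] = G_x/2 = -1, [yy,x] = F_y - G_x/2 = -1/2, [yy,y] = G_y/2 = 1/2
Gamma^x_ij = (G*[ij,x] - F*[ij,y])/(EG - F^2), Gamma^y_ij = (E*[ij,y] - F*[ij,x])/(EG - F^2)
Gamma_xxx = 0, Gamma_xxy = 2/3, Gamma_xyy = -1/3, Gamma_yxx = 0, Gamma_yxy = -2/3, Gamma_yyy = 1/3
d^2x/dtau^2 = -(Gamma_xxx*(-2)^2 + 2*Gamma_xxy*(-2)*(0) + Gamma_xyy*(0)^2) = 0
d^2y/dtau^2 = -(Gamma_yxx*(-2)^2 + 2*Gamma_yxy*(-2)*(0) + Gamma_yyy*(0)^2) = 0

Answer: Gamma_xxx = 0, Gamma_xxy = 2/3, Gamma_xyy = -1/3, Gamma_yxx = 0, Gamma_yxy = -2/3, Gamma_yyy = 1/3; accelerations (d^2x/dtau^2, d^2y/dtau^2) = (0, 0)


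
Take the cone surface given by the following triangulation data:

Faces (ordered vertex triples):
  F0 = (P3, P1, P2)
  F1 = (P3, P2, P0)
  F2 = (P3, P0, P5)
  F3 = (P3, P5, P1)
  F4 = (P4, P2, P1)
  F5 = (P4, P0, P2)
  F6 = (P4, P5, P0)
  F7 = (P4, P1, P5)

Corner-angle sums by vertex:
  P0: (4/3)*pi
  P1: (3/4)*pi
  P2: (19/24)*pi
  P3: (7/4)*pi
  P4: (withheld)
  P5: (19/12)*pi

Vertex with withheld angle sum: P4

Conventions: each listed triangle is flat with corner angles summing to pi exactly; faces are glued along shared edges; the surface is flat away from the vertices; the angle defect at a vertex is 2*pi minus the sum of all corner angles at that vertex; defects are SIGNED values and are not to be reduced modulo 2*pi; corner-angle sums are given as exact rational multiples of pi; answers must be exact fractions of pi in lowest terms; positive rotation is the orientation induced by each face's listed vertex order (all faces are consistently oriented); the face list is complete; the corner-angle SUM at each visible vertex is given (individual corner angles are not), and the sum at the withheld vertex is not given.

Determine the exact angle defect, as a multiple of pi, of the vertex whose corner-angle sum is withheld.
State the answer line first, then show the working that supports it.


Answer: defect(P4) = (5/24)*pi

V = 6, E = 12, F = 8; chi = V - E + F = 2
Gauss-Bonnet: total defect = 2*pi*chi = 4*pi; visible defects sum to (91/24)*pi


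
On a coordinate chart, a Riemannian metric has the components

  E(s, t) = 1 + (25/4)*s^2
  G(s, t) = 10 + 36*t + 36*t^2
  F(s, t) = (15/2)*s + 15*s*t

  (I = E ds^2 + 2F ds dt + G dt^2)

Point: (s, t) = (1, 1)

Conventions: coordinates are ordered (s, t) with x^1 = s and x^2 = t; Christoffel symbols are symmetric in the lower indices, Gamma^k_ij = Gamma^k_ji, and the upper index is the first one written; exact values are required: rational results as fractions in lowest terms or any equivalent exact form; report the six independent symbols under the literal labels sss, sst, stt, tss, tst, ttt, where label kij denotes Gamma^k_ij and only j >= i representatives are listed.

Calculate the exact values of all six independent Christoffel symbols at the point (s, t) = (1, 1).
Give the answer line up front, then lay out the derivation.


Answer: Gamma_sss = 25/353, Gamma_sst = 0, Gamma_stt = 60/353, Gamma_tss = 90/353, Gamma_tst = 0, Gamma_ttt = 216/353

E = 29/4, F = 45/2, G = 82 at the point
E_s = 25/2, E_t = 0, F_s = 45/2, F_t = 15, G_s = 0, G_t = 108
EG - F^2 = 353/4;  g^inv = (4/353) * [[82, -45/2], [-45/2, 29/4]]
first-kind symbols [ij,l] = (1/2)(d_i g_jl + d_j g_il - d_l g_ij): [ss,s] = E_s/2 = 25/4, [ss,t] = F_s - E_t/2 = 45/2, [st,s] = E_t/2 = 0, [st,t] = G_s/2 = 0, [tt,s] = F_t - G_s/2 = 15, [tt,t] = G_t/2 = 54
Gamma^s_ij = (G*[ij,s] - F*[ij,t])/(EG - F^2), Gamma^t_ij = (E*[ij,t] - F*[ij,s])/(EG - F^2)


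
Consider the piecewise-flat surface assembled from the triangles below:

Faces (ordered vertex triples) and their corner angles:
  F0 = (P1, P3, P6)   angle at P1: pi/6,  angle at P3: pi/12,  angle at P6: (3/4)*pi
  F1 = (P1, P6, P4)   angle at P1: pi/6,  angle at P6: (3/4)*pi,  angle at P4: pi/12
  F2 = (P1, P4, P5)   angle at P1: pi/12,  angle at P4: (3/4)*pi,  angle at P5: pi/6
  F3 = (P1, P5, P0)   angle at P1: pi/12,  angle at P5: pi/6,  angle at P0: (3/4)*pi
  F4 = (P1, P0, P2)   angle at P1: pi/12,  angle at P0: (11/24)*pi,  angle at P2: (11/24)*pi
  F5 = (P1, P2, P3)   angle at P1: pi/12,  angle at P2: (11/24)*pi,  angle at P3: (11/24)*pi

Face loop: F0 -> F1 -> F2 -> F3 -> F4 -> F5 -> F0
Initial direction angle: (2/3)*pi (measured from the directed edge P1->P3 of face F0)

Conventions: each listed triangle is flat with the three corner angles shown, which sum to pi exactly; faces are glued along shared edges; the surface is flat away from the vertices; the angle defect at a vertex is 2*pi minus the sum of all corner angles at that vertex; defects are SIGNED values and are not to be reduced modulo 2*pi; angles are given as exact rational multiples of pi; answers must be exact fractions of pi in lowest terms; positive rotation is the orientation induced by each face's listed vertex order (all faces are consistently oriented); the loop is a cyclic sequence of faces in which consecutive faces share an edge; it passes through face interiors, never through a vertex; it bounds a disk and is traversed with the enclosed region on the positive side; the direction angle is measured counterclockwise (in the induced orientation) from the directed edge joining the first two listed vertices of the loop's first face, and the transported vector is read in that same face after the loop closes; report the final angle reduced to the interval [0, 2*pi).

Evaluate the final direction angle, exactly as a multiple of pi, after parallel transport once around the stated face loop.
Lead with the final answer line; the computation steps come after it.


Answer: final direction angle = 0

enclosed vertex P1: corner angles sum to (2/3)*pi, defect = 2*pi - (2/3)*pi = (4/3)*pi
the rotation equals the total enclosed defect, so the final angle is initial + defects (mod 2*pi)
final angle = (2/3)*pi + (4/3)*pi = 0 (mod 2*pi)


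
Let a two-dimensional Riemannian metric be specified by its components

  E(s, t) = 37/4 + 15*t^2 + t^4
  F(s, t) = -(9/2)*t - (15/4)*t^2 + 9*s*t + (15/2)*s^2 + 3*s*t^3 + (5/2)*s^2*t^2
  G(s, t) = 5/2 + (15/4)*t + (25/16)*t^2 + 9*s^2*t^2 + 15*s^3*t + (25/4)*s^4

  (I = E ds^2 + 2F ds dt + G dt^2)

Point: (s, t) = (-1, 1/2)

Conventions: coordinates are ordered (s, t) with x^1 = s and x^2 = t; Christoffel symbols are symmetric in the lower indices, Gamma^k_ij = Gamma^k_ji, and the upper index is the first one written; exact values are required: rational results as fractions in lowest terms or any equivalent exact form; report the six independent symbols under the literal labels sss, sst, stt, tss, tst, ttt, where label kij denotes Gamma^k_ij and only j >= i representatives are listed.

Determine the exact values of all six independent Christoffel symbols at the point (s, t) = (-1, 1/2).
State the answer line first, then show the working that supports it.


Answer: Gamma_sss = 1224/77117, Gamma_sst = 45980/77117, Gamma_stt = -79682/77117, Gamma_tss = -255816/77117, Gamma_tst = -47312/77117, Gamma_ttt = -3734/77117

E = 209/16, F = 1/16, G = 369/64 at the point
E_s = 0, E_t = 31/2, F_s = -91/8, F_t = -17, G_s = -7, G_t = -11/16
EG - F^2 = 77117/1024;  g^inv = (1024/77117) * [[369/64, -1/16], [-1/16, 209/16]]
first-kind symbols [ij,l] = (1/2)(d_i g_jl + d_j g_il - d_l g_ij): [ss,s] = E_s/2 = 0, [ss,t] = F_s - E_t/2 = -153/8, [st,s] = E_t/2 = 31/4, [st,t] = G_s/2 = -7/2, [tt,s] = F_t - G_s/2 = -27/2, [tt,t] = G_t/2 = -11/32
Gamma^s_ij = (G*[ij,s] - F*[ij,t])/(EG - F^2), Gamma^t_ij = (E*[ij,t] - F*[ij,s])/(EG - F^2)


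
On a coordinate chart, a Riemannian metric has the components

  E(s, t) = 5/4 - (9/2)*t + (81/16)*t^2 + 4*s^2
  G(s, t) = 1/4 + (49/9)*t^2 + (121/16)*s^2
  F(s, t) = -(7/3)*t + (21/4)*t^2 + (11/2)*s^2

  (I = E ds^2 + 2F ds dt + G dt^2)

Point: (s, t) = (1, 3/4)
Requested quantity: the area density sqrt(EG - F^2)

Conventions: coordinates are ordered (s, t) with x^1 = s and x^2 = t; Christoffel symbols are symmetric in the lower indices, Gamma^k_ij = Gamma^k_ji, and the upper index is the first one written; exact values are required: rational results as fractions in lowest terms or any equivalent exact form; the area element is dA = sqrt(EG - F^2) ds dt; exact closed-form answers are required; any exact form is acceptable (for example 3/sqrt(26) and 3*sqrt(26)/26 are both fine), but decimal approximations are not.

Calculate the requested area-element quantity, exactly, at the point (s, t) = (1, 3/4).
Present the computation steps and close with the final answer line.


E = 1209/256, F = 429/64, G = 87/8; EG - F^2 = 26325/4096

Answer: sqrt(EG - F^2) = 45*sqrt(13)/64


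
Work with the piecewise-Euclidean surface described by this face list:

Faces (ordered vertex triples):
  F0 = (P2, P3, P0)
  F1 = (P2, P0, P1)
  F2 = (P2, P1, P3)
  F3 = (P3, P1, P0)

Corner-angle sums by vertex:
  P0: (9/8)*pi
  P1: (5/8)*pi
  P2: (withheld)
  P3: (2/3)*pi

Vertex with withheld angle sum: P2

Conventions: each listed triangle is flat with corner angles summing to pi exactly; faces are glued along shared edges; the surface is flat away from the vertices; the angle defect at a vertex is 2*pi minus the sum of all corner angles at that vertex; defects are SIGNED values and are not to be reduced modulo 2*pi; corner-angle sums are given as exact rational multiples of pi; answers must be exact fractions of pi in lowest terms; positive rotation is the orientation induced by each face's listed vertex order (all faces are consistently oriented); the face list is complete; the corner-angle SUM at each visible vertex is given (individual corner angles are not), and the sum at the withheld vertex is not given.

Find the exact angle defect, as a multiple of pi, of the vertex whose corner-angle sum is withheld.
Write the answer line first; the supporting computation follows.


Answer: defect(P2) = (5/12)*pi

V = 4, E = 6, F = 4; chi = V - E + F = 2
Gauss-Bonnet: total defect = 2*pi*chi = 4*pi; visible defects sum to (43/12)*pi


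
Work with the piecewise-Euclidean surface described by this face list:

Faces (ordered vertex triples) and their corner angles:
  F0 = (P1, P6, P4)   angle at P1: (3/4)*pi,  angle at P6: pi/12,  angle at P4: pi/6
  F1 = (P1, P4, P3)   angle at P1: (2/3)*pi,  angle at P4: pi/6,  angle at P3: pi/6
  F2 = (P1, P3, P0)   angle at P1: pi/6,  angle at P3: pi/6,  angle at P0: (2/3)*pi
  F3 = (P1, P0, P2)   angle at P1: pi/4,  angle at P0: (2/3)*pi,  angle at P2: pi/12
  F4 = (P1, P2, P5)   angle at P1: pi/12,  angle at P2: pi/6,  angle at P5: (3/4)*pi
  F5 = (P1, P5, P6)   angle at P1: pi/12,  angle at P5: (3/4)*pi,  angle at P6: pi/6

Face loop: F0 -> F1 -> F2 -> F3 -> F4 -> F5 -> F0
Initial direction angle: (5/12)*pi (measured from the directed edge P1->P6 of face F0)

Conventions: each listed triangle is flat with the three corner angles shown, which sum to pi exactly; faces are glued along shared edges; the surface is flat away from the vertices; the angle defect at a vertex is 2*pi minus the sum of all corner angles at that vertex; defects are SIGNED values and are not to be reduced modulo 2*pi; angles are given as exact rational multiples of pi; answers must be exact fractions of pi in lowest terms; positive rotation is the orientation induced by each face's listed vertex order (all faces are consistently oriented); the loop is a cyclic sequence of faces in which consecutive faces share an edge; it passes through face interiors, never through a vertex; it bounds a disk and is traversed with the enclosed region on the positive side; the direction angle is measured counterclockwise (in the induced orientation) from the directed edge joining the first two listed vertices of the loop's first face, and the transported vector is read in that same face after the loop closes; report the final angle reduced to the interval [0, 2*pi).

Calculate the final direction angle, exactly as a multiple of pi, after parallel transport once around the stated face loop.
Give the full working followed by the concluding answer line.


enclosed vertex P1: corner angles sum to 2*pi, defect = 2*pi - 2*pi = 0
transport around the loop rotates by the sum of enclosed defects; add to the initial angle mod 2*pi
final angle = (5/12)*pi + 0 = (5/12)*pi (mod 2*pi)

Answer: final direction angle = (5/12)*pi


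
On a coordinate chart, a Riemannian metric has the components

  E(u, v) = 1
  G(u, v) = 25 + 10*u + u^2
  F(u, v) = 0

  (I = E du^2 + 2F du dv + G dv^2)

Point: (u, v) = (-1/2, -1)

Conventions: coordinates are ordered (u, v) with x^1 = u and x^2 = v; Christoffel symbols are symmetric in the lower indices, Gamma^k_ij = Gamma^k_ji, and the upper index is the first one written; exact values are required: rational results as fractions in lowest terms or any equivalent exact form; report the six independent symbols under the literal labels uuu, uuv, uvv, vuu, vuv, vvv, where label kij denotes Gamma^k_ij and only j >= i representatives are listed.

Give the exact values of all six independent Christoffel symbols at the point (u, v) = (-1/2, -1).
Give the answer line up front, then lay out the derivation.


Answer: Gamma_uuu = 0, Gamma_uuv = 0, Gamma_uvv = -9/2, Gamma_vuu = 0, Gamma_vuv = 2/9, Gamma_vvv = 0

E = 1, F = 0, G = 81/4 at the point
E_u = 0, E_v = 0, F_u = 0, F_v = 0, G_u = 9, G_v = 0
EG - F^2 = 81/4;  g^inv = (4/81) * [[81/4, 0], [0, 1]]
first-kind symbols [ij,l] = (1/2)(d_i g_jl + d_j g_il - d_l g_ij): [uu,u] = E_u/2 = 0, [uu,v] = F_u - E_v/2 = 0, [uv,u] = E_v/2 = 0, [uv,v] = G_u/2 = 9/2, [vv,u] = F_v - G_u/2 = -9/2, [vv,v] = G_v/2 = 0
Gamma^u_ij = (G*[ij,u] - F*[ij,v])/(EG - F^2), Gamma^v_ij = (E*[ij,v] - F*[ij,u])/(EG - F^2)


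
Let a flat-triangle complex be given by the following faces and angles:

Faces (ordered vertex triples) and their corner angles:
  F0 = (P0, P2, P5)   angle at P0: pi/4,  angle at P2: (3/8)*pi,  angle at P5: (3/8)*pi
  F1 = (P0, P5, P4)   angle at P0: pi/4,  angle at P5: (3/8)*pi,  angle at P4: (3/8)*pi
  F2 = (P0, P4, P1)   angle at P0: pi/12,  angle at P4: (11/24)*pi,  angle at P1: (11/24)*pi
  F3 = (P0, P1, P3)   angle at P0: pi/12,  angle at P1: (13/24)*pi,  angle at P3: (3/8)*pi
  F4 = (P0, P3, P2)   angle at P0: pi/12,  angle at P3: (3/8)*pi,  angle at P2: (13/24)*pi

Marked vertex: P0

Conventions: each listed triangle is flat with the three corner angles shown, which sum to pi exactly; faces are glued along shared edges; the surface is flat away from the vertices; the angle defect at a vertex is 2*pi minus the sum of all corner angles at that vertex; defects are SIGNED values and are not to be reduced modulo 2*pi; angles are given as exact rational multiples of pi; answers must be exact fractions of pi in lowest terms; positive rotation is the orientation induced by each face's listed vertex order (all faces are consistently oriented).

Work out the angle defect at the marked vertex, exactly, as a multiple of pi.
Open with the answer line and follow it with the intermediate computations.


Answer: defect(P0) = (5/4)*pi

Sum of corner angles at P0: (3/4)*pi
defect = 2*pi - (3/4)*pi


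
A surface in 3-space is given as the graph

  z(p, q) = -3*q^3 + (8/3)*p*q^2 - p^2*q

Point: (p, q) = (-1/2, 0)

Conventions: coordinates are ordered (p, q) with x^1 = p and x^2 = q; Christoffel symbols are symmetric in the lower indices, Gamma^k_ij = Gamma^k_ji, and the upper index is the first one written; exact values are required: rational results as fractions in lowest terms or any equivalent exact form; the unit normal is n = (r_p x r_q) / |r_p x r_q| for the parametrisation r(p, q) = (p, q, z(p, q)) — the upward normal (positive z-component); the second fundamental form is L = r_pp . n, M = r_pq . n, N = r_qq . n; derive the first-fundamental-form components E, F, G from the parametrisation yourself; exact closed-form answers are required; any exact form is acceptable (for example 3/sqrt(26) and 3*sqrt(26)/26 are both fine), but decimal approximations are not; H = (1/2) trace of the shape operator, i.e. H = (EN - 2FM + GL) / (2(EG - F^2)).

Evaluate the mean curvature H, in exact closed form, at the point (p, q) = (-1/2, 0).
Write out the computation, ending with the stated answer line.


z_p = 0, z_q = -1/4, z_pp = 0, z_pq = 1, z_qq = -8/3
E = 1, F = 0, G = 17/16; answer radicand W^2 = 17/16
unnormalised second-form numerators: l = 0, m = 1, n = -8/3; L = l/sqrt(17/16), and similarly M = m/sqrt(W^2), N = n/sqrt(W^2)
H = (E*n - 2*F*m + G*l) / (2*(EG - F^2)*sqrt(W^2)); E*n - 2*F*m + G*l = -8/3, EG - F^2 = 17/16, so H = (-64/51)/sqrt(17/16)

Answer: H = -256*sqrt(17)/867


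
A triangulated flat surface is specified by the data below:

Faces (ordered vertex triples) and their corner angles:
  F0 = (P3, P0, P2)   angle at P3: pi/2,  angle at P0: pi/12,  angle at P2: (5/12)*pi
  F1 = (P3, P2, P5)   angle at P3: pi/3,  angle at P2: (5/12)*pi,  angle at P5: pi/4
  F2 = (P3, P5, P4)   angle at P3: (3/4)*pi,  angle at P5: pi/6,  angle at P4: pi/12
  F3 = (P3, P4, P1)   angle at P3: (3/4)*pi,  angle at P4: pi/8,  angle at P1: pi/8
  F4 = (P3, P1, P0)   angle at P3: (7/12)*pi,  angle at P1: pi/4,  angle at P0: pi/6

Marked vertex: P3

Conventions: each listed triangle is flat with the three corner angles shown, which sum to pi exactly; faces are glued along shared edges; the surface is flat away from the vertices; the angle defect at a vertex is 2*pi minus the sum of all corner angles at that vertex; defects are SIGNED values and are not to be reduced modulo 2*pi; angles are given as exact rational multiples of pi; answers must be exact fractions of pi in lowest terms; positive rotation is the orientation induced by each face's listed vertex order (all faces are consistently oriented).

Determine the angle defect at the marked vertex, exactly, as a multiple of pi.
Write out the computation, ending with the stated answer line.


Sum of corner angles at P3: (35/12)*pi
defect = 2*pi - (35/12)*pi

Answer: defect(P3) = (-11/12)*pi


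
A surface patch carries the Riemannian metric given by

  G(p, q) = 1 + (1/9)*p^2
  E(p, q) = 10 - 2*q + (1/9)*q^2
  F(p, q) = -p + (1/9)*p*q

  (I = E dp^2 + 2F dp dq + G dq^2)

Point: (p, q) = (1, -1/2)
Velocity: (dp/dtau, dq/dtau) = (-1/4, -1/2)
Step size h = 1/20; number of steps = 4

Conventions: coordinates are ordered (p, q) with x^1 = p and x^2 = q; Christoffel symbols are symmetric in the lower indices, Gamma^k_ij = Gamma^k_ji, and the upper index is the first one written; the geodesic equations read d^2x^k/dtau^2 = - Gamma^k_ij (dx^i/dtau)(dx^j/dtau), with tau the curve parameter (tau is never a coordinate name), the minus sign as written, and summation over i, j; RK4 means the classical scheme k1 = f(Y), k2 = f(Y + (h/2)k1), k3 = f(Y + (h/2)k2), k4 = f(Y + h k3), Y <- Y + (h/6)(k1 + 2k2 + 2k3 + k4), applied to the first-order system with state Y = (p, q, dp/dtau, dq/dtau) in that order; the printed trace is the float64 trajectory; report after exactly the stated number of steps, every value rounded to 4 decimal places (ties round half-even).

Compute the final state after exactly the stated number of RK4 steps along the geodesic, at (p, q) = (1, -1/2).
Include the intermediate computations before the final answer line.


f(Y) = (dp/dtau, dq/dtau, -Gamma^p_ij Y'^i Y'^j, -Gamma^q_ij Y'^i Y'^j) with the Gammas evaluated at the stage position; h = 0.050000; intermediate values shown to 6 dp
step 0: p = 1.0000, q = -0.5000, dp/dtau = -0.2500, dq/dtau = -0.5000
step 1:
  k1: at (p, q) = (1.000000, -0.500000), (dp/dtau, dq/dtau) = (-0.250000, -0.500000); Gamma_ppp = 0.000000, Gamma_ppq = -0.094763, Gamma_pqq = 0.000000, Gamma_qpp = 0.000000, Gamma_qpq = 0.009975, Gamma_qqq = 0.000000; k1 = (-0.250000, -0.500000, 0.023691, -0.002494)
  k2: at (p, q) = (0.993750, -0.512500), (dp/dtau, dq/dtau) = (-0.249408, -0.500062); Gamma_ppp = 0.000000, Gamma_ppq = -0.094675, Gamma_pqq = 0.000000, Gamma_qpp = 0.000000, Gamma_qpq = 0.009891, Gamma_qqq = 0.000000; k2 = (-0.249408, -0.500062, 0.023616, -0.002467)
  k3: at (p, q) = (0.993765, -0.512502), (dp/dtau, dq/dtau) = (-0.249410, -0.500062); Gamma_ppp = 0.000000, Gamma_ppq = -0.094675, Gamma_pqq = 0.000000, Gamma_qpp = 0.000000, Gamma_qpq = 0.009891, Gamma_qqq = 0.000000; k3 = (-0.249410, -0.500062, 0.023616, -0.002467)
  k4: at (p, q) = (0.987530, -0.525003), (dp/dtau, dq/dtau) = (-0.248819, -0.500123); Gamma_ppp = 0.000000, Gamma_ppq = -0.094587, Gamma_pqq = 0.000000, Gamma_qpp = 0.000000, Gamma_qpq = 0.009807, Gamma_qqq = 0.000000; k4 = (-0.248819, -0.500123, 0.023541, -0.002441)
  Y <- Y + (h/6)(k1 + 2k2 + 2k3 + k4): p = 0.9875, q = -0.5250, dp/dtau = -0.2488, dq/dtau = -0.5001
step 2:
  k1: at (p, q) = (0.987530, -0.525003), (dp/dtau, dq/dtau) = (-0.248819, -0.500123); Gamma_ppp = 0.000000, Gamma_ppq = -0.094587, Gamma_pqq = 0.000000, Gamma_qpp = 0.000000, Gamma_qpq = 0.009807, Gamma_qqq = 0.000000; k1 = (-0.248819, -0.500123, 0.023541, -0.002441)
  k2: at (p, q) = (0.981309, -0.537506), (dp/dtau, dq/dtau) = (-0.248231, -0.500184); Gamma_ppp = 0.000000, Gamma_ppq = -0.094499, Gamma_pqq = 0.000000, Gamma_qpp = 0.000000, Gamma_qpq = 0.009723, Gamma_qqq = 0.000000; k2 = (-0.248231, -0.500184, 0.023466, -0.002414)
  k3: at (p, q) = (0.981324, -0.537508), (dp/dtau, dq/dtau) = (-0.248233, -0.500184); Gamma_ppp = 0.000000, Gamma_ppq = -0.094499, Gamma_pqq = 0.000000, Gamma_qpp = 0.000000, Gamma_qpq = 0.009723, Gamma_qqq = 0.000000; k3 = (-0.248233, -0.500184, 0.023466, -0.002414)
  k4: at (p, q) = (0.975118, -0.550012), (dp/dtau, dq/dtau) = (-0.247646, -0.500244); Gamma_ppp = 0.000000, Gamma_ppq = -0.094411, Gamma_pqq = 0.000000, Gamma_qpp = 0.000000, Gamma_qpq = 0.009640, Gamma_qqq = 0.000000; k4 = (-0.247646, -0.500244, 0.023392, -0.002388)
  Y <- Y + (h/6)(k1 + 2k2 + 2k3 + k4): p = 0.9751, q = -0.5500, dp/dtau = -0.2476, dq/dtau = -0.5002
step 3:
  k1: at (p, q) = (0.975118, -0.550012), (dp/dtau, dq/dtau) = (-0.247646, -0.500244); Gamma_ppp = 0.000000, Gamma_ppq = -0.094411, Gamma_pqq = 0.000000, Gamma_qpp = 0.000000, Gamma_qpq = 0.009640, Gamma_qqq = 0.000000; k1 = (-0.247646, -0.500244, 0.023392, -0.002388)
  k2: at (p, q) = (0.968927, -0.562518), (dp/dtau, dq/dtau) = (-0.247061, -0.500304); Gamma_ppp = 0.000000, Gamma_ppq = -0.094323, Gamma_pqq = 0.000000, Gamma_qpp = 0.000000, Gamma_qpq = 0.009557, Gamma_qqq = 0.000000; k2 = (-0.247061, -0.500304, 0.023318, -0.002363)
  k3: at (p, q) = (0.968941, -0.562520), (dp/dtau, dq/dtau) = (-0.247063, -0.500303); Gamma_ppp = 0.000000, Gamma_ppq = -0.094323, Gamma_pqq = 0.000000, Gamma_qpp = 0.000000, Gamma_qpq = 0.009557, Gamma_qqq = 0.000000; k3 = (-0.247063, -0.500303, 0.023318, -0.002363)
  k4: at (p, q) = (0.962765, -0.575027), (dp/dtau, dq/dtau) = (-0.246480, -0.500362); Gamma_ppp = 0.000000, Gamma_ppq = -0.094235, Gamma_pqq = 0.000000, Gamma_qpp = 0.000000, Gamma_qpq = 0.009475, Gamma_qqq = 0.000000; k4 = (-0.246480, -0.500362, 0.023244, -0.002337)
  Y <- Y + (h/6)(k1 + 2k2 + 2k3 + k4): p = 0.9628, q = -0.5750, dp/dtau = -0.2465, dq/dtau = -0.5004
step 4:
  k1: at (p, q) = (0.962765, -0.575027), (dp/dtau, dq/dtau) = (-0.246480, -0.500362); Gamma_ppp = 0.000000, Gamma_ppq = -0.094235, Gamma_pqq = 0.000000, Gamma_qpp = 0.000000, Gamma_qpq = 0.009475, Gamma_qqq = 0.000000; k1 = (-0.246480, -0.500362, 0.023244, -0.002337)
  k2: at (p, q) = (0.956603, -0.587537), (dp/dtau, dq/dtau) = (-0.245899, -0.500421); Gamma_ppp = 0.000000, Gamma_ppq = -0.094147, Gamma_pqq = 0.000000, Gamma_qpp = 0.000000, Gamma_qpq = 0.009394, Gamma_qqq = 0.000000; k2 = (-0.245899, -0.500421, 0.023170, -0.002312)
  k3: at (p, q) = (0.956617, -0.587538), (dp/dtau, dq/dtau) = (-0.245901, -0.500420); Gamma_ppp = 0.000000, Gamma_ppq = -0.094147, Gamma_pqq = 0.000000, Gamma_qpp = 0.000000, Gamma_qpq = 0.009394, Gamma_qqq = 0.000000; k3 = (-0.245901, -0.500420, 0.023170, -0.002312)
  k4: at (p, q) = (0.950470, -0.600048), (dp/dtau, dq/dtau) = (-0.245321, -0.500478); Gamma_ppp = 0.000000, Gamma_ppq = -0.094059, Gamma_pqq = 0.000000, Gamma_qpp = 0.000000, Gamma_qpq = 0.009312, Gamma_qqq = 0.000000; k4 = (-0.245321, -0.500478, 0.023097, -0.002287)
  Y <- Y + (h/6)(k1 + 2k2 + 2k3 + k4): p = 0.9505, q = -0.6000, dp/dtau = -0.2453, dq/dtau = -0.5005

Answer: p = 0.9505, q = -0.6000, dp/dtau = -0.2453, dq/dtau = -0.5005


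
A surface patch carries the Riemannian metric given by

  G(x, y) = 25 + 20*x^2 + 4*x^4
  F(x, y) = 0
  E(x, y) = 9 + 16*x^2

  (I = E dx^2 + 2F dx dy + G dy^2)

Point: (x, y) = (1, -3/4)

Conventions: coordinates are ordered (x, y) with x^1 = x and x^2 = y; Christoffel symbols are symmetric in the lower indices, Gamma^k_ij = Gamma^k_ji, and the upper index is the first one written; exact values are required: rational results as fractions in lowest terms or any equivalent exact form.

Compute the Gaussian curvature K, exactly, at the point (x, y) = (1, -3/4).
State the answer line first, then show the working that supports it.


Answer: K = -36/4375

E = 25, F = 0, G = 49, EG - F^2 = 1225 at the point
E_x = 32, E_y = 0, F_x = 0, F_y = 0, G_x = 56, G_y = 0
E_yy = 0, F_xy = 0, G_xx = 88
K follows from Brioschi's formula, (det M1 - det M2)/(EG - F^2)^2.
M1 = [[-E_yy/2 + F_xy - G_xx/2, E_x/2, F_x - E_y/2], [F_y - G_x/2, E, F], [G_y/2, F, G]] = [[-44, 16, 0], [-28, 25, 0], [0, 0, 49]]; det M1 = -31948
M2 = [[0, E_y/2, G_x/2], [E_y/2, E, F], [G_x/2, F, G]] = [[0, 0, 28], [0, 25, 0], [28, 0, 49]]; det M2 = -19600
det M1 - det M2 = -12348; K = -12348 / (1225)^2 = -36/4375


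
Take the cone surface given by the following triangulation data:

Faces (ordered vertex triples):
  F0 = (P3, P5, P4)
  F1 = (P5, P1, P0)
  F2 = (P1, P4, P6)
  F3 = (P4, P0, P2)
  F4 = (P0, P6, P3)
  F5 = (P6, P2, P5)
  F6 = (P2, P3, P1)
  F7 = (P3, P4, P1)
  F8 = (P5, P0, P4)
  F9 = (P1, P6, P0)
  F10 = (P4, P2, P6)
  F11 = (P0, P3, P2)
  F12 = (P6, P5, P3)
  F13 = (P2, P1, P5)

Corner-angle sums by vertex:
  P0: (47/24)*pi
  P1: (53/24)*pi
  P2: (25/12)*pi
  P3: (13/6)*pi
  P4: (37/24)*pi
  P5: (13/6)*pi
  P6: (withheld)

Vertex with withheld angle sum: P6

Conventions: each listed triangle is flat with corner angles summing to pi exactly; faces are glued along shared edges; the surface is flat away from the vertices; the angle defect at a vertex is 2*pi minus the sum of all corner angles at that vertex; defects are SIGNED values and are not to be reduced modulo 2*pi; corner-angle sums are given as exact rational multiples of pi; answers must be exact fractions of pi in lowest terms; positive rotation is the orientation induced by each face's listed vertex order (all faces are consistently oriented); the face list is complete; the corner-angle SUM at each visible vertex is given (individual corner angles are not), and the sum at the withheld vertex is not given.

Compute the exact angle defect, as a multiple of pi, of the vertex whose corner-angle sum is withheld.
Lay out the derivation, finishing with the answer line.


V = 7, E = 21, F = 14; chi = V - E + F = 0
Gauss-Bonnet: total defect = 2*pi*chi = 0; visible defects sum to -pi/8

Answer: defect(P6) = pi/8


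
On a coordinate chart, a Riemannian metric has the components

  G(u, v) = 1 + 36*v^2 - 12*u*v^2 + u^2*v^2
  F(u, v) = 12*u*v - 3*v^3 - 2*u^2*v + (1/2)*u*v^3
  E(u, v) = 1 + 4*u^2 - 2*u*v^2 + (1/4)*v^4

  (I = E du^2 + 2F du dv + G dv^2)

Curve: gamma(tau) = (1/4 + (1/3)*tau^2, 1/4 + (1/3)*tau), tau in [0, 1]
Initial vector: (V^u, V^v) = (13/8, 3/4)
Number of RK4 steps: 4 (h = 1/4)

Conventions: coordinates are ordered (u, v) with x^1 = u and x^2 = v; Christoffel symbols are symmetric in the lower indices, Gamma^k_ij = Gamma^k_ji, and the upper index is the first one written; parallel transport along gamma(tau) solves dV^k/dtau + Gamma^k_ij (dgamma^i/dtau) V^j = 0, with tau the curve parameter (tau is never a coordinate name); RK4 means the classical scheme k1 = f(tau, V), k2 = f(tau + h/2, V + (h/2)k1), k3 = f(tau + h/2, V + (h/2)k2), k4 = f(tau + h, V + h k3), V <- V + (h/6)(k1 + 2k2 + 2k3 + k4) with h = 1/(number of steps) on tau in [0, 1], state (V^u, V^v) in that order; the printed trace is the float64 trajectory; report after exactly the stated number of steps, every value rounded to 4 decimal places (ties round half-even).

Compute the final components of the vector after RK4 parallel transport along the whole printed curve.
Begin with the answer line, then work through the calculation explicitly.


Answer: V^u = 1.4762, V^v = 0.1961

gamma'(tau) = ((2/3)*tau, 1/3); f(tau, V)^k = -Gamma^k_ij(gamma(tau)) gamma'^i(tau) V^j; h = 1/4; intermediate values shown to 6 dp
curve data and Christoffel symbols at the stage parameters:
  tau = 0.000000: gamma = (0.250000, 0.250000), gamma' = (0.000000, 0.333333); Gamma_uuu = 0.285290, Gamma_uuv = -0.035661, Gamma_uvv = 0.820208, Gamma_vuu = 0.874889, Gamma_vuv = -0.109361, Gamma_vvv = 2.515305
  tau = 0.125000: gamma = (0.255208, 0.291667), gamma' = (0.083333, 0.333333); Gamma_uuu = 0.232405, Gamma_uuv = -0.033892, Gamma_uvv = 0.667560, Gamma_vuu = 0.832283, Gamma_vuv = -0.121375, Gamma_vvv = 2.390646
  tau = 0.250000: gamma = (0.270833, 0.333333), gamma' = (0.166667, 0.333333); Gamma_uuu = 0.199089, Gamma_uuv = -0.033182, Gamma_uvv = 0.570308, Gamma_vuu = 0.782137, Gamma_vuv = -0.130356, Gamma_vvv = 2.240497
  tau = 0.375000: gamma = (0.296875, 0.375000), gamma' = (0.250000, 0.333333); Gamma_uuu = 0.179017, Gamma_uuv = -0.033566, Gamma_uvv = 0.510479, Gamma_vuu = 0.731432, Gamma_vuv = -0.137143, Gamma_vvv = 2.085724
  tau = 0.500000: gamma = (0.333333, 0.416667), gamma' = (0.333333, 0.333333); Gamma_uuu = 0.167806, Gamma_uuv = -0.034960, Gamma_uvv = 0.475451, Gamma_vuu = 0.683282, Gamma_vuv = -0.142350, Gamma_vvv = 1.935967
  tau = 0.625000: gamma = (0.380208, 0.458333), gamma' = (0.416667, 0.333333); Gamma_uuu = 0.162546, Gamma_uuv = -0.037250, Gamma_uvv = 0.456738, Gamma_vuu = 0.638828, Gamma_vuv = -0.146398, Gamma_vvv = 1.795039
  tau = 0.750000: gamma = (0.437500, 0.500000), gamma' = (0.500000, 0.333333); Gamma_uuu = 0.161328, Gamma_uuv = -0.040332, Gamma_uvv = 0.448692, Gamma_vuu = 0.598256, Gamma_vuv = -0.149564, Gamma_vvv = 1.663901
  tau = 0.875000: gamma = (0.505208, 0.541667), gamma' = (0.583333, 0.333333); Gamma_uuu = 0.162894, Gamma_uuv = -0.044117, Gamma_uvv = 0.447534, Gamma_vuu = 0.561329, Gamma_vuv = -0.152027, Gamma_vvv = 1.542193
  tau = 1.000000: gamma = (0.583333, 0.583333), gamma' = (0.666667, 0.333333); Gamma_uuu = 0.166408, Gamma_uuv = -0.048536, Gamma_uvv = 0.450689, Gamma_vuu = 0.527636, Gamma_vuv = -0.153894, Gamma_vvv = 1.429013
step 0: V^u = 1.6250, V^v = 0.7500
step 1: k1 = (-0.185736, -0.569589), k2 = (-0.162056, -0.580348), k3 = (-0.161784, -0.579376), k4 = (-0.146747, -0.576507); V <- V + (h/6)(k1 + 2k2 + 2k3 + k4): V^u = 1.5842, V^v = 0.6056
step 2: k1 = (-0.146821, -0.576796), k2 = (-0.138861, -0.567362), k3 = (-0.139085, -0.568278), k4 = (-0.136671, -0.556505); V <- V + (h/6)(k1 + 2k2 + 2k3 + k4): V^u = 1.5492, V^v = 0.4637
step 3: k1 = (-0.136693, -0.556595), k2 = (-0.138635, -0.544852), k3 = (-0.138822, -0.545588), k4 = (-0.144161, -0.534598); V <- V + (h/6)(k1 + 2k2 + 2k3 + k4): V^u = 1.5144, V^v = 0.3274
step 4: k1 = (-0.144161, -0.534598), k2 = (-0.152347, -0.524985), k3 = (-0.152413, -0.525213), k4 = (-0.163006, -0.516848); V <- V + (h/6)(k1 + 2k2 + 2k3 + k4): V^u = 1.4762, V^v = 0.1961
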